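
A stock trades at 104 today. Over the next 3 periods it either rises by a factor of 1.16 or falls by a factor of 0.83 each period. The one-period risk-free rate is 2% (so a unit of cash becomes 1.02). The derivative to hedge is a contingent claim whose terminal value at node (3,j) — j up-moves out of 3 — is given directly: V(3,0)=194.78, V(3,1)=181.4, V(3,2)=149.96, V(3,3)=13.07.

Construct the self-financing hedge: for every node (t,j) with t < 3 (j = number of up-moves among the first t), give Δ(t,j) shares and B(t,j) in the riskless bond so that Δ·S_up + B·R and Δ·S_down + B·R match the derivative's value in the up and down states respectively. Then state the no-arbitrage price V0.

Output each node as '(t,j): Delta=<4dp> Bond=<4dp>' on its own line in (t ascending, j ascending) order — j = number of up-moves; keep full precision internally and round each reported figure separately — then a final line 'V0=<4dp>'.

(0,0): Delta=-1.7685 Bond=313.0464
(1,0): Delta=-0.8184 Bond=237.2954
(1,1): Delta=-2.2694 Bond=379.7372
(2,0): Delta=-0.5659 Bond=223.9537
(2,1): Delta=-0.9515 Bond=255.3690
(2,2): Delta=-2.9642 Bond=484.5677
V0=129.1257

No-arbitrage ⇒ martingale measure with p* = (R−d)/(u−d) = 0.5758.
Terminal values V(3,·): V(3,0)=194.7800, V(3,1)=181.4000, V(3,2)=149.9600, V(3,3)=13.0700
  t=2,j=0: stock 71.6456 → up 83.1089 (V=181.4000), down 59.4658 (V=194.7800). Price 183.4082; hedge Δ=-0.5659, bond B=223.9537.
  t=2,j=1: stock 100.1312 → up 116.1522 (V=149.9600), down 83.1089 (V=181.4000). Price 160.0963; hedge Δ=-0.9515, bond B=255.3690.
  t=2,j=2: stock 139.9424 → up 162.3332 (V=13.0700), down 116.1522 (V=149.9600). Price 69.7496; hedge Δ=-2.9642, bond B=484.5677.
  t=1,j=0: stock 86.3200 → up 100.1312 (V=160.0963), down 71.6456 (V=183.4082). Price 166.6531; hedge Δ=-0.8184, bond B=237.2954.
  t=1,j=1: stock 120.6400 → up 139.9424 (V=69.7496), down 100.1312 (V=160.0963). Price 105.9593; hedge Δ=-2.2694, bond B=379.7372.
  t=0,j=0: stock 104.0000 → up 120.6400 (V=105.9593), down 86.3200 (V=166.6531). Price 129.1257; hedge Δ=-1.7685, bond B=313.0464.
Self-financing check: at every node Δ·S+B equals the discounted successor values.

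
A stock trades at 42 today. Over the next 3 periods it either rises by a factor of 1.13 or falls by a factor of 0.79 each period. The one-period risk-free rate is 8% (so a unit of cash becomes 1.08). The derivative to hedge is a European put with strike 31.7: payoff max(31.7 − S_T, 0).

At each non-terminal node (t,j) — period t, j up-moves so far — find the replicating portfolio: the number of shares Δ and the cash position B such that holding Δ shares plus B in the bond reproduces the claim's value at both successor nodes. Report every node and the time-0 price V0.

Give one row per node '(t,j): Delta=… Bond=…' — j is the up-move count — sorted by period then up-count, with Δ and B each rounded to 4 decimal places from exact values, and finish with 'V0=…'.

Under the risk-neutral measure, an up-move has probability p* = (R−d)/(u−d) = 0.8529 and values discount at R = 1.08.
At expiry t=3: V(3,0)=10.9924, V(3,1)=2.0802, V(3,2)=0.0000, V(3,3)=0.0000
Node (2,0) S=26.2122: V=(p*·2.0802+(1−p*)·10.9924)/1.08=3.1397; Δ=(2.0802−10.9924)/(29.6198−20.7076)=-1.0000; B=V−Δ·S=29.3519
Node (2,1) S=37.4934: V=(p*·0.0000+(1−p*)·2.0802)/1.08=0.2833; Δ=(0.0000−2.0802)/(42.3675−29.6198)=-0.1632; B=V−Δ·S=6.4015
Node (2,2) S=53.6298: V=(p*·0.0000+(1−p*)·0.0000)/1.08=0.0000; Δ=(0.0000−0.0000)/(60.6017−42.3675)=0.0000; B=V−Δ·S=0.0000
Node (1,0) S=33.1800: V=(p*·0.2833+(1−p*)·3.1397)/1.08=0.6512; Δ=(0.2833−3.1397)/(37.4934−26.2122)=-0.2532; B=V−Δ·S=9.0524
Node (1,1) S=47.4600: V=(p*·0.0000+(1−p*)·0.2833)/1.08=0.0386; Δ=(0.0000−0.2833)/(53.6298−37.4934)=-0.0176; B=V−Δ·S=0.8717
Node (0,0) S=42.0000: V=(p*·0.0386+(1−p*)·0.6512)/1.08=0.1191; Δ=(0.0386−0.6512)/(47.4600−33.1800)=-0.0429; B=V−Δ·S=1.9210
Each (Δ,B) replicates both successor values, so the strategy is self-financing and V0 is arbitrage-free.

(0,0): Delta=-0.0429 Bond=1.9210
(1,0): Delta=-0.2532 Bond=9.0524
(1,1): Delta=-0.0176 Bond=0.8717
(2,0): Delta=-1.0000 Bond=29.3519
(2,1): Delta=-0.1632 Bond=6.4015
(2,2): Delta=0.0000 Bond=0.0000
V0=0.1191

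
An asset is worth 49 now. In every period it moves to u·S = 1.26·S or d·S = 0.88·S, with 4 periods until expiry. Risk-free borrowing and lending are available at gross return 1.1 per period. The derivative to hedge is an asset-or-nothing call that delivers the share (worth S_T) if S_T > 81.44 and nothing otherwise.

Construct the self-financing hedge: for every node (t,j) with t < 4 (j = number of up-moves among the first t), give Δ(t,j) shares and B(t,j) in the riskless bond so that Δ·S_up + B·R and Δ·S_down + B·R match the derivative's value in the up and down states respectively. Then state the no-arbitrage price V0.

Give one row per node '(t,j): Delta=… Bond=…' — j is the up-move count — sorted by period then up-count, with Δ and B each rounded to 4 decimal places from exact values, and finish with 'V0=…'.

Risk-neutral probability p* = (R−d)/(u−d) = (1.1−0.88)/(1.26−0.88) = 0.5789.
Payoff layer (t=4): V(4,0)=0.0000, V(4,1)=0.0000, V(4,2)=0.0000, V(4,3)=86.2562, V(4,4)=123.5032
  t=3,j=0: stock 33.3921 → up 42.0741 (V=0.0000), down 29.3851 (V=0.0000). Price 0.0000; hedge Δ=0.0000, bond B=0.0000.
  t=3,j=1: stock 47.8115 → up 60.2424 (V=0.0000), down 42.0741 (V=0.0000). Price 0.0000; hedge Δ=0.0000, bond B=0.0000.
  t=3,j=2: stock 68.4573 → up 86.2562 (V=86.2562), down 60.2424 (V=0.0000). Price 45.3980; hedge Δ=3.3158, bond B=-181.5920.
  t=3,j=3: stock 98.0184 → up 123.5032 (V=123.5032), down 86.2562 (V=86.2562). Price 98.0184; hedge Δ=1.0000, bond B=0.0000.
  t=2,j=0: stock 37.9456 → up 47.8115 (V=0.0000), down 33.3921 (V=0.0000). Price 0.0000; hedge Δ=0.0000, bond B=0.0000.
  t=2,j=1: stock 54.3312 → up 68.4573 (V=45.3980), down 47.8115 (V=0.0000). Price 23.8937; hedge Δ=2.1989, bond B=-95.5748.
  t=2,j=2: stock 77.7924 → up 98.0184 (V=98.0184), down 68.4573 (V=45.3980). Price 68.9659; hedge Δ=1.7801, bond B=-69.5089.
  t=1,j=0: stock 43.1200 → up 54.3312 (V=23.8937), down 37.9456 (V=0.0000). Price 12.5756; hedge Δ=1.4582, bond B=-50.3025.
  t=1,j=1: stock 61.7400 → up 77.7924 (V=68.9659), down 54.3312 (V=23.8937). Price 45.4437; hedge Δ=1.9211, bond B=-73.1673.
  t=0,j=0: stock 49.0000 → up 61.7400 (V=45.4437), down 43.1200 (V=12.5756). Price 28.7314; hedge Δ=1.7652, bond B=-57.7636.
Self-financing check: at every node Δ·S+B equals the discounted successor values.

(0,0): Delta=1.7652 Bond=-57.7636
(1,0): Delta=1.4582 Bond=-50.3025
(1,1): Delta=1.9211 Bond=-73.1673
(2,0): Delta=0.0000 Bond=0.0000
(2,1): Delta=2.1989 Bond=-95.5748
(2,2): Delta=1.7801 Bond=-69.5089
(3,0): Delta=0.0000 Bond=0.0000
(3,1): Delta=0.0000 Bond=0.0000
(3,2): Delta=3.3158 Bond=-181.5920
(3,3): Delta=1.0000 Bond=0.0000
V0=28.7314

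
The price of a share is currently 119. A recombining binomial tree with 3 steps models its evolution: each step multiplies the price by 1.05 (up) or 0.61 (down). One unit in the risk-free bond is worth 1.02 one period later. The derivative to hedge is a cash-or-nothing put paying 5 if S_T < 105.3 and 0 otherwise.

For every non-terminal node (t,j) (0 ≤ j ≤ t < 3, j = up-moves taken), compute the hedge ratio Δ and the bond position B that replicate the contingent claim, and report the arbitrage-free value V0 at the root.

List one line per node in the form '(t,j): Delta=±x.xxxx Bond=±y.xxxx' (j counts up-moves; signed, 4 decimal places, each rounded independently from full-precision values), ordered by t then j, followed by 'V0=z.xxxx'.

(0,0): Delta=-0.0797 Bond=10.3833
(1,0): Delta=0.0000 Bond=4.8058
(1,1): Delta=-0.0831 Bond=11.0142
(2,0): Delta=0.0000 Bond=4.9020
(2,1): Delta=0.0000 Bond=4.9020
(2,2): Delta=-0.0866 Bond=11.6979
V0=0.8995

The replicating-portfolio and risk-neutral prices coincide; use p* = (1.02−0.61)/(1.05−0.61) = 0.9318 for the latter.
Payoff layer (t=3): V(3,0)=5.0000, V(3,1)=5.0000, V(3,2)=5.0000, V(3,3)=0.0000
(2,0): S=44.2799. Δ = (V_up−V_dn)/(S_up−S_dn) = (5.0000−5.0000)/(46.4939−27.0107) = 0.0000. V = [p*·5.0000 + (1−p*)·5.0000]/1.02 = 4.9020. B = V − Δ·S = 4.9020.
(2,1): S=76.2195. Δ = (V_up−V_dn)/(S_up−S_dn) = (5.0000−5.0000)/(80.0305−46.4939) = 0.0000. V = [p*·5.0000 + (1−p*)·5.0000]/1.02 = 4.9020. B = V − Δ·S = 4.9020.
(2,2): S=131.1975. Δ = (V_up−V_dn)/(S_up−S_dn) = (0.0000−5.0000)/(137.7574−80.0305) = -0.0866. V = [p*·0.0000 + (1−p*)·5.0000]/1.02 = 0.3342. B = V − Δ·S = 11.6979.
(1,0): S=72.5900. Δ = (V_up−V_dn)/(S_up−S_dn) = (4.9020−4.9020)/(76.2195−44.2799) = 0.0000. V = [p*·4.9020 + (1−p*)·4.9020]/1.02 = 4.8058. B = V − Δ·S = 4.8058.
(1,1): S=124.9500. Δ = (V_up−V_dn)/(S_up−S_dn) = (0.3342−4.9020)/(131.1975−76.2195) = -0.0831. V = [p*·0.3342 + (1−p*)·4.9020]/1.02 = 0.6330. B = V − Δ·S = 11.0142.
(0,0): S=119.0000. Δ = (V_up−V_dn)/(S_up−S_dn) = (0.6330−4.8058)/(124.9500−72.5900) = -0.0797. V = [p*·0.6330 + (1−p*)·4.8058]/1.02 = 0.8995. B = V − Δ·S = 10.3833.
Root portfolio cost Δ·119+B reproduces V0=0.8995.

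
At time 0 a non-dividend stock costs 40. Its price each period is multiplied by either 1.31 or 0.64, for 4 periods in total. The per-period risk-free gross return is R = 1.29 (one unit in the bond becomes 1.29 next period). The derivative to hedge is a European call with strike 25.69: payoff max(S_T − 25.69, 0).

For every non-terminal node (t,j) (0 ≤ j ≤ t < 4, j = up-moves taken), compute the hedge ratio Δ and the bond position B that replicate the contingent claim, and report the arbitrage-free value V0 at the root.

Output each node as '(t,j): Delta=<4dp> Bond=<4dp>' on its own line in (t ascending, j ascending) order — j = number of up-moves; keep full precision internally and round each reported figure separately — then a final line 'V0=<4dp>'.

(0,0): Delta=0.9995 Bond=-9.2548
(1,0): Delta=0.9755 Bond=-11.3260
(1,1): Delta=0.9998 Bond=-11.9576
(2,0): Delta=0.1662 Bond=-1.3513
(2,1): Delta=0.9877 Bond=-15.0185
(2,2): Delta=1.0000 Bond=-15.4378
(3,0): Delta=0.0000 Bond=0.0000
(3,1): Delta=0.1687 Bond=-1.7968
(3,2): Delta=1.0000 Bond=-19.9147
(3,3): Delta=1.0000 Bond=-19.9147
V0=30.7235

Under the risk-neutral measure, an up-move has probability p* = (R−d)/(u−d) = 0.9701 and values discount at R = 1.29.
Terminal values V(4,·): V(4,0)=0.0000, V(4,1)=0.0000, V(4,2)=2.4266, V(4,3)=31.8611, V(4,4)=92.1100
Node (3,0) S=10.4858: V=(p*·0.0000+(1−p*)·0.0000)/1.29=0.0000; Δ=(0.0000−0.0000)/(13.7363−6.7109)=0.0000; B=V−Δ·S=0.0000
Node (3,1) S=21.4630: V=(p*·2.4266+(1−p*)·0.0000)/1.29=1.8249; Δ=(2.4266−0.0000)/(28.1166−13.7363)=0.1687; B=V−Δ·S=-1.7968
Node (3,2) S=43.9322: V=(p*·31.8611+(1−p*)·2.4266)/1.29=24.0174; Δ=(31.8611−2.4266)/(57.5511−28.1166)=1.0000; B=V−Δ·S=-19.9147
Node (3,3) S=89.9236: V=(p*·92.1100+(1−p*)·31.8611)/1.29=70.0089; Δ=(92.1100−31.8611)/(117.8000−57.5511)=1.0000; B=V−Δ·S=-19.9147
Node (2,0) S=16.3840: V=(p*·1.8249+(1−p*)·0.0000)/1.29=1.3724; Δ=(1.8249−0.0000)/(21.4630−10.4858)=0.1662; B=V−Δ·S=-1.3513
Node (2,1) S=33.5360: V=(p*·24.0174+(1−p*)·1.8249)/1.29=18.1046; Δ=(24.0174−1.8249)/(43.9322−21.4630)=0.9877; B=V−Δ·S=-15.0185
Node (2,2) S=68.6440: V=(p*·70.0089+(1−p*)·24.0174)/1.29=53.2062; Δ=(70.0089−24.0174)/(89.9236−43.9322)=1.0000; B=V−Δ·S=-15.4378
Node (1,0) S=25.6000: V=(p*·18.1046+(1−p*)·1.3724)/1.29=13.6474; Δ=(18.1046−1.3724)/(33.5360−16.3840)=0.9755; B=V−Δ·S=-11.3260
Node (1,1) S=52.4000: V=(p*·53.2062+(1−p*)·18.1046)/1.29=40.4329; Δ=(53.2062−18.1046)/(68.6440−33.5360)=0.9998; B=V−Δ·S=-11.9576
Node (0,0) S=40.0000: V=(p*·40.4329+(1−p*)·13.6474)/1.29=30.7235; Δ=(40.4329−13.6474)/(52.4000−25.6000)=0.9995; B=V−Δ·S=-9.2548
The time-0 hedge costs 30.7235, which is the no-arbitrage price.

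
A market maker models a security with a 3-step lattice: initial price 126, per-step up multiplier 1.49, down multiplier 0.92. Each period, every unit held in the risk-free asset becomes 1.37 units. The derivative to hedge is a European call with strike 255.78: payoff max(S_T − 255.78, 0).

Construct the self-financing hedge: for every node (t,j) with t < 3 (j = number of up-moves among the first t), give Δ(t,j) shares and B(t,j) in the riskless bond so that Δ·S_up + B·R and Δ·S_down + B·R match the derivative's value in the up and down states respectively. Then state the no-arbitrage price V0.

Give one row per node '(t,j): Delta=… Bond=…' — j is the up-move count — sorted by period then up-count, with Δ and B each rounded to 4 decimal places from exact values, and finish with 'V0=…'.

(0,0): Delta=0.7411 Bond=-62.3268
(1,0): Delta=0.0137 Bond=-1.0686
(1,1): Delta=0.8609 Bond=-107.8728
(2,0): Delta=0.0000 Bond=0.0000
(2,1): Delta=0.0160 Bond=-1.8544
(2,2): Delta=1.0000 Bond=-186.7007
V0=31.0541

No-arbitrage ⇒ martingale measure with p* = (R−d)/(u−d) = 0.7895.
Terminal payoffs: V(3,0)=0.0000, V(3,1)=0.0000, V(3,2)=1.5740, V(3,3)=161.0216
(2,0): S=106.6464. Δ = (V_up−V_dn)/(S_up−S_dn) = (0.0000−0.0000)/(158.9031−98.1147) = 0.0000. V = [p*·0.0000 + (1−p*)·0.0000]/1.37 = 0.0000. B = V − Δ·S = 0.0000.
(2,1): S=172.7208. Δ = (V_up−V_dn)/(S_up−S_dn) = (1.5740−0.0000)/(257.3540−158.9031) = 0.0160. V = [p*·1.5740 + (1−p*)·0.0000]/1.37 = 0.9070. B = V − Δ·S = -1.8544.
(2,2): S=279.7326. Δ = (V_up−V_dn)/(S_up−S_dn) = (161.0216−1.5740)/(416.8016−257.3540) = 1.0000. V = [p*·161.0216 + (1−p*)·1.5740]/1.37 = 93.0319. B = V − Δ·S = -186.7007.
(1,0): S=115.9200. Δ = (V_up−V_dn)/(S_up−S_dn) = (0.9070−0.0000)/(172.7208−106.6464) = 0.0137. V = [p*·0.9070 + (1−p*)·0.0000]/1.37 = 0.5227. B = V − Δ·S = -1.0686.
(1,1): S=187.7400. Δ = (V_up−V_dn)/(S_up−S_dn) = (93.0319−0.9070)/(279.7326−172.7208) = 0.8609. V = [p*·93.0319 + (1−p*)·0.9070]/1.37 = 53.7498. B = V − Δ·S = -107.8728.
(0,0): S=126.0000. Δ = (V_up−V_dn)/(S_up−S_dn) = (53.7498−0.5227)/(187.7400−115.9200) = 0.7411. V = [p*·53.7498 + (1−p*)·0.5227]/1.37 = 31.0541. B = V − Δ·S = -62.3268.
Check: Δ(0,0)·S0 + B(0,0) = 31.0541 = V0.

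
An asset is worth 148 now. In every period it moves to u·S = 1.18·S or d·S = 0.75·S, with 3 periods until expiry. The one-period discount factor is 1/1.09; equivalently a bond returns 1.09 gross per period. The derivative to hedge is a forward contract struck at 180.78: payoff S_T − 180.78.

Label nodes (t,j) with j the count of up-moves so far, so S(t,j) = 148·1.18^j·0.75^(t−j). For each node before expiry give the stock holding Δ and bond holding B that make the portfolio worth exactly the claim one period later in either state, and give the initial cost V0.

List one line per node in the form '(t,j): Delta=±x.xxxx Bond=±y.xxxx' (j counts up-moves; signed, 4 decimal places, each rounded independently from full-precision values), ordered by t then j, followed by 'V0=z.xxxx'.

Since d<R<u, set p* = (R−d)/(u−d) = 0.7907; price each node as the discounted p*-expectation of its children.
Terminal payoffs: V(3,0)=-118.3425, V(3,1)=-82.5450, V(3,2)=-26.2236, V(3,3)=62.3887
Node (2,0) S=83.2500: V=(p*·-82.5450+(1−p*)·-118.3425)/1.09=-82.6032; Δ=(-82.5450−-118.3425)/(98.2350−62.4375)=1.0000; B=V−Δ·S=-165.8532
Node (2,1) S=130.9800: V=(p*·-26.2236+(1−p*)·-82.5450)/1.09=-34.8732; Δ=(-26.2236−-82.5450)/(154.5564−98.2350)=1.0000; B=V−Δ·S=-165.8532
Node (2,2) S=206.0752: V=(p*·62.3887+(1−p*)·-26.2236)/1.09=40.2220; Δ=(62.3887−-26.2236)/(243.1687−154.5564)=1.0000; B=V−Δ·S=-165.8532
Node (1,0) S=111.0000: V=(p*·-34.8732+(1−p*)·-82.6032)/1.09=-41.1589; Δ=(-34.8732−-82.6032)/(130.9800−83.2500)=1.0000; B=V−Δ·S=-152.1589
Node (1,1) S=174.6400: V=(p*·40.2220+(1−p*)·-34.8732)/1.09=22.4811; Δ=(40.2220−-34.8732)/(206.0752−130.9800)=1.0000; B=V−Δ·S=-152.1589
Node (0,0) S=148.0000: V=(p*·22.4811+(1−p*)·-41.1589)/1.09=8.4047; Δ=(22.4811−-41.1589)/(174.6400−111.0000)=1.0000; B=V−Δ·S=-139.5953
The time-0 hedge costs 8.4047, which is the no-arbitrage price.

(0,0): Delta=1.0000 Bond=-139.5953
(1,0): Delta=1.0000 Bond=-152.1589
(1,1): Delta=1.0000 Bond=-152.1589
(2,0): Delta=1.0000 Bond=-165.8532
(2,1): Delta=1.0000 Bond=-165.8532
(2,2): Delta=1.0000 Bond=-165.8532
V0=8.4047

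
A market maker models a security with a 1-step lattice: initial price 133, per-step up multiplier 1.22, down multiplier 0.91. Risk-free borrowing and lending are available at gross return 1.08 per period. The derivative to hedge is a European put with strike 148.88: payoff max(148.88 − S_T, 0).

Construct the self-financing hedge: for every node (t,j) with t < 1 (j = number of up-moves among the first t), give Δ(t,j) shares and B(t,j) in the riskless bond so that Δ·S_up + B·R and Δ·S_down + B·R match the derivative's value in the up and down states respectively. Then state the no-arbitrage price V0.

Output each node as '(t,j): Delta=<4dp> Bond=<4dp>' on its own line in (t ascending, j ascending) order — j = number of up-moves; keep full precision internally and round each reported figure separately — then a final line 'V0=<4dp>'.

(0,0): Delta=-0.6755 Bond=101.4845
V0=11.6458

Under the risk-neutral measure, an up-move has probability p* = (R−d)/(u−d) = 0.5484 and values discount at R = 1.08.
At expiry t=1: V(1,0)=27.8500, V(1,1)=0.0000
(0,0): S=133.0000. Δ = (V_up−V_dn)/(S_up−S_dn) = (0.0000−27.8500)/(162.2600−121.0300) = -0.6755. V = [p*·0.0000 + (1−p*)·27.8500]/1.08 = 11.6458. B = V − Δ·S = 101.4845.
Root portfolio cost Δ·133+B reproduces V0=11.6458.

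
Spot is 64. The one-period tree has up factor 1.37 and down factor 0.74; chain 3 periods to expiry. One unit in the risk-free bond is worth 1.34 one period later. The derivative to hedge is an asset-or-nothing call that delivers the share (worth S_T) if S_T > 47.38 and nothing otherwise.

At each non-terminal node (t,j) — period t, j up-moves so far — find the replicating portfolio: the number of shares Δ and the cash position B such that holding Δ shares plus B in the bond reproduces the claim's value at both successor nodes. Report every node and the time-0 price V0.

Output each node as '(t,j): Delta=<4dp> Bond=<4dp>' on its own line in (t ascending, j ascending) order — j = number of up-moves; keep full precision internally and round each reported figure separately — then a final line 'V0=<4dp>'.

(0,0): Delta=1.0008 Bond=-0.0531
(1,0): Delta=1.0309 Bond=-1.4956
(1,1): Delta=1.0000 Bond=0.0000
(2,0): Delta=2.1746 Bond=-42.0872
(2,1): Delta=1.0000 Bond=0.0000
(2,2): Delta=1.0000 Bond=0.0000
V0=63.9988

The replicating-portfolio and risk-neutral prices coincide; use p* = (1.34−0.74)/(1.37−0.74) = 0.9524 for the latter.
Terminal values V(3,·): V(3,0)=0.0000, V(3,1)=48.0136, V(3,2)=88.8900, V(3,3)=164.5666
  t=2,j=0: stock 35.0464 → up 48.0136 (V=48.0136), down 25.9343 (V=0.0000). Price 34.1248; hedge Δ=2.1746, bond B=-42.0872.
  t=2,j=1: stock 64.8832 → up 88.8900 (V=88.8900), down 48.0136 (V=48.0136). Price 64.8832; hedge Δ=1.0000, bond B=0.0000.
  t=2,j=2: stock 120.1216 → up 164.5666 (V=164.5666), down 88.8900 (V=88.8900). Price 120.1216; hedge Δ=1.0000, bond B=0.0000.
  t=1,j=0: stock 47.3600 → up 64.8832 (V=64.8832), down 35.0464 (V=34.1248). Price 47.3272; hedge Δ=1.0309, bond B=-1.4956.
  t=1,j=1: stock 87.6800 → up 120.1216 (V=120.1216), down 64.8832 (V=64.8832). Price 87.6800; hedge Δ=1.0000, bond B=0.0000.
  t=0,j=0: stock 64.0000 → up 87.6800 (V=87.6800), down 47.3600 (V=47.3272). Price 63.9988; hedge Δ=1.0008, bond B=-0.0531.
Check: Δ(0,0)·S0 + B(0,0) = 63.9988 = V0.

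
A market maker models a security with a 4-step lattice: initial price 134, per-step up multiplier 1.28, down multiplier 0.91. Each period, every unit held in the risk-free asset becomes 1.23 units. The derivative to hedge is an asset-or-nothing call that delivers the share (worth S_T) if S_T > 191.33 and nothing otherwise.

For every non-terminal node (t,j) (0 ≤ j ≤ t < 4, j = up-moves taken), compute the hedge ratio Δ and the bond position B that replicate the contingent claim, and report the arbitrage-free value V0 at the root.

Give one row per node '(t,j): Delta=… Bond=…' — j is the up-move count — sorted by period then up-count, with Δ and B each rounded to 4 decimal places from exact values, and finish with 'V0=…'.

(0,0): Delta=1.5696 Bond=-83.3262
(1,0): Delta=2.8023 Bond=-252.8116
(1,1): Delta=1.4326 Bond=-79.0036
(2,0): Delta=0.0000 Bond=0.0000
(2,1): Delta=3.1136 Bond=-359.5455
(2,2): Delta=1.2459 Bond=-56.1790
(3,0): Delta=0.0000 Bond=0.0000
(3,1): Delta=0.0000 Bond=0.0000
(3,2): Delta=3.4595 Bond=-511.3410
(3,3): Delta=1.0000 Bond=0.0000
V0=126.9947

Since d<R<u, set p* = (R−d)/(u−d) = 0.8649; price each node as the discounted p*-expectation of its children.
Terminal values V(4,·): V(4,0)=0.0000, V(4,1)=0.0000, V(4,2)=0.0000, V(4,3)=255.7267, V(4,4)=359.7035
Node (3,0) S=100.9785: V=(p*·0.0000+(1−p*)·0.0000)/1.23=0.0000; Δ=(0.0000−0.0000)/(129.2525−91.8904)=0.0000; B=V−Δ·S=0.0000
Node (3,1) S=142.0357: V=(p*·0.0000+(1−p*)·0.0000)/1.23=0.0000; Δ=(0.0000−0.0000)/(181.8057−129.2525)=0.0000; B=V−Δ·S=0.0000
Node (3,2) S=199.7865: V=(p*·255.7267+(1−p*)·0.0000)/1.23=179.8122; Δ=(255.7267−0.0000)/(255.7267−181.8057)=3.4595; B=V−Δ·S=-511.3410
Node (3,3) S=281.0184: V=(p*·359.7035+(1−p*)·255.7267)/1.23=281.0184; Δ=(359.7035−255.7267)/(359.7035−255.7267)=1.0000; B=V−Δ·S=0.0000
Node (2,0) S=110.9654: V=(p*·0.0000+(1−p*)·0.0000)/1.23=0.0000; Δ=(0.0000−0.0000)/(142.0357−100.9785)=0.0000; B=V−Δ·S=0.0000
Node (2,1) S=156.0832: V=(p*·179.8122+(1−p*)·0.0000)/1.23=126.4336; Δ=(179.8122−0.0000)/(199.7865−142.0357)=3.1136; B=V−Δ·S=-359.5455
Node (2,2) S=219.5456: V=(p*·281.0184+(1−p*)·179.8122)/1.23=217.3511; Δ=(281.0184−179.8122)/(281.0184−199.7865)=1.2459; B=V−Δ·S=-56.1790
Node (1,0) S=121.9400: V=(p*·126.4336+(1−p*)·0.0000)/1.23=88.9008; Δ=(126.4336−0.0000)/(156.0832−110.9654)=2.8023; B=V−Δ·S=-252.8116
Node (1,1) S=171.5200: V=(p*·217.3511+(1−p*)·126.4336)/1.23=166.7195; Δ=(217.3511−126.4336)/(219.5456−156.0832)=1.4326; B=V−Δ·S=-79.0036
Node (0,0) S=134.0000: V=(p*·166.7195+(1−p*)·88.9008)/1.23=126.9947; Δ=(166.7195−88.9008)/(171.5200−121.9400)=1.5696; B=V−Δ·S=-83.3262
The time-0 hedge costs 126.9947, which is the no-arbitrage price.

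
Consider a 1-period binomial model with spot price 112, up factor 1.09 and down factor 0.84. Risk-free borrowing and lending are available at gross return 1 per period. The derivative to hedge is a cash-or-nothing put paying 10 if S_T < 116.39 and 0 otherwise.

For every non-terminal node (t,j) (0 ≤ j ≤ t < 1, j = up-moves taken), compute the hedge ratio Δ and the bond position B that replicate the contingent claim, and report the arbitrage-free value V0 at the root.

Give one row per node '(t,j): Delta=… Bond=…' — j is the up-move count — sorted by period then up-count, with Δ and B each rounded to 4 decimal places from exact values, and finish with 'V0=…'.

(0,0): Delta=-0.3571 Bond=43.6000
V0=3.6000

The replicating-portfolio and risk-neutral prices coincide; use p* = (1−0.84)/(1.09−0.84) = 0.6400 for the latter.
Terminal values V(1,·): V(1,0)=10.0000, V(1,1)=0.0000
(0,0): S=112.0000. Δ = (V_up−V_dn)/(S_up−S_dn) = (0.0000−10.0000)/(122.0800−94.0800) = -0.3571. V = [p*·0.0000 + (1−p*)·10.0000]/1 = 3.6000. B = V − Δ·S = 43.6000.
Check: Δ(0,0)·S0 + B(0,0) = 3.6000 = V0.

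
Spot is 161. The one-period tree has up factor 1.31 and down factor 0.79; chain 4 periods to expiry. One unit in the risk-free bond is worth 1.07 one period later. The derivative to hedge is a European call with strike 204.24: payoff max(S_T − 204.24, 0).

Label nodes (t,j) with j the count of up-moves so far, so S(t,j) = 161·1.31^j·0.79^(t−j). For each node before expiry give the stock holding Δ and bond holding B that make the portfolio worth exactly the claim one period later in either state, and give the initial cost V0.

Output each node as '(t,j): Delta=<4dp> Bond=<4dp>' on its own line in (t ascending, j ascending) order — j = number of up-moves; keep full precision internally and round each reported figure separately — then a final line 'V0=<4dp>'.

(0,0): Delta=0.6063 Bond=-62.3380
(1,0): Delta=0.3128 Bond=-29.3748
(1,1): Delta=0.7580 Bond=-98.6960
(2,0): Delta=0.0000 Bond=0.0000
(2,1): Delta=0.4745 Bond=-58.3720
(2,2): Delta=0.9045 Bond=-146.0899
(3,0): Delta=0.0000 Bond=0.0000
(3,1): Delta=0.0000 Bond=0.0000
(3,2): Delta=0.7198 Bond=-115.9935
(3,3): Delta=1.0000 Bond=-190.8785
V0=35.2734

No-arbitrage ⇒ martingale measure with p* = (R−d)/(u−d) = 0.5385.
Payoff layer (t=4): V(4,0)=0.0000, V(4,1)=0.0000, V(4,2)=0.0000, V(4,3)=81.6947, V(4,4)=269.9049
Node (3,0) S=79.3793: V=(p*·0.0000+(1−p*)·0.0000)/1.07=0.0000; Δ=(0.0000−0.0000)/(103.9869−62.7096)=0.0000; B=V−Δ·S=0.0000
Node (3,1) S=131.6289: V=(p*·0.0000+(1−p*)·0.0000)/1.07=0.0000; Δ=(0.0000−0.0000)/(172.4339−103.9869)=0.0000; B=V−Δ·S=0.0000
Node (3,2) S=218.2708: V=(p*·81.6947+(1−p*)·0.0000)/1.07=41.1116; Δ=(81.6947−0.0000)/(285.9347−172.4339)=0.7198; B=V−Δ·S=-115.9935
Node (3,3) S=361.9427: V=(p*·269.9049+(1−p*)·81.6947)/1.07=171.0641; Δ=(269.9049−81.6947)/(474.1449−285.9347)=1.0000; B=V−Δ·S=-190.8785
Node (2,0) S=100.4801: V=(p*·0.0000+(1−p*)·0.0000)/1.07=0.0000; Δ=(0.0000−0.0000)/(131.6289−79.3793)=0.0000; B=V−Δ·S=0.0000
Node (2,1) S=166.6189: V=(p*·41.1116+(1−p*)·0.0000)/1.07=20.6888; Δ=(41.1116−0.0000)/(218.2708−131.6289)=0.4745; B=V−Δ·S=-58.3720
Node (2,2) S=276.2921: V=(p*·171.0641+(1−p*)·41.1116)/1.07=103.8188; Δ=(171.0641−41.1116)/(361.9427−218.2708)=0.9045; B=V−Δ·S=-146.0899
Node (1,0) S=127.1900: V=(p*·20.6888+(1−p*)·0.0000)/1.07=10.4113; Δ=(20.6888−0.0000)/(166.6189−100.4801)=0.3128; B=V−Δ·S=-29.3748
Node (1,1) S=210.9100: V=(p*·103.8188+(1−p*)·20.6888)/1.07=61.1692; Δ=(103.8188−20.6888)/(276.2921−166.6189)=0.7580; B=V−Δ·S=-98.6960
Node (0,0) S=161.0000: V=(p*·61.1692+(1−p*)·10.4113)/1.07=35.2734; Δ=(61.1692−10.4113)/(210.9100−127.1900)=0.6063; B=V−Δ·S=-62.3380
The time-0 hedge costs 35.2734, which is the no-arbitrage price.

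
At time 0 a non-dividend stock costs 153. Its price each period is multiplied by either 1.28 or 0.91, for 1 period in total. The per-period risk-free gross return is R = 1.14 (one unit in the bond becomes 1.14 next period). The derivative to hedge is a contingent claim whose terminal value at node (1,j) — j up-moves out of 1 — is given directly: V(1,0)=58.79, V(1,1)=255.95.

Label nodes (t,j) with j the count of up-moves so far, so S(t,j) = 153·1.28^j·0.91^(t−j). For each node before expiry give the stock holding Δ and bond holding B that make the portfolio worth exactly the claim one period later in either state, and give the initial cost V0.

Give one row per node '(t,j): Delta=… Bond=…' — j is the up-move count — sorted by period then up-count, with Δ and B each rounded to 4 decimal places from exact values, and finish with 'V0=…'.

Since d<R<u, set p* = (R−d)/(u−d) = 0.6216; price each node as the discounted p*-expectation of its children.
Terminal values V(1,·): V(1,0)=58.7900, V(1,1)=255.9500
  t=0,j=0: stock 153.0000 → up 195.8400 (V=255.9500), down 139.2300 (V=58.7900). Price 159.0780; hedge Δ=3.4828, bond B=-373.7869.
Each (Δ,B) replicates both successor values, so the strategy is self-financing and V0 is arbitrage-free.

(0,0): Delta=3.4828 Bond=-373.7869
V0=159.0780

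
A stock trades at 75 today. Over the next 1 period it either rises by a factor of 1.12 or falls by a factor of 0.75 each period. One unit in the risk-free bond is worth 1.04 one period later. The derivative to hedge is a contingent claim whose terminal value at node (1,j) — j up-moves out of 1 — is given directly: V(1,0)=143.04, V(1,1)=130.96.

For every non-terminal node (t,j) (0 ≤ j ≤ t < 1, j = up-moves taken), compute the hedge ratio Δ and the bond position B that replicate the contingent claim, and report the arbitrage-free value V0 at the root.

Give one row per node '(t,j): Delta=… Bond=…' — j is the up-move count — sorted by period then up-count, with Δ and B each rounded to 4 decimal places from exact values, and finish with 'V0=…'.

(0,0): Delta=-0.4353 Bond=161.0832
V0=128.4345

The replicating-portfolio and risk-neutral prices coincide; use p* = (1.04−0.75)/(1.12−0.75) = 0.7838 for the latter.
Payoff layer (t=1): V(1,0)=143.0400, V(1,1)=130.9600
(0,0): S=75.0000. Δ = (V_up−V_dn)/(S_up−S_dn) = (130.9600−143.0400)/(84.0000−56.2500) = -0.4353. V = [p*·130.9600 + (1−p*)·143.0400]/1.04 = 128.4345. B = V − Δ·S = 161.0832.
Root portfolio cost Δ·75+B reproduces V0=128.4345.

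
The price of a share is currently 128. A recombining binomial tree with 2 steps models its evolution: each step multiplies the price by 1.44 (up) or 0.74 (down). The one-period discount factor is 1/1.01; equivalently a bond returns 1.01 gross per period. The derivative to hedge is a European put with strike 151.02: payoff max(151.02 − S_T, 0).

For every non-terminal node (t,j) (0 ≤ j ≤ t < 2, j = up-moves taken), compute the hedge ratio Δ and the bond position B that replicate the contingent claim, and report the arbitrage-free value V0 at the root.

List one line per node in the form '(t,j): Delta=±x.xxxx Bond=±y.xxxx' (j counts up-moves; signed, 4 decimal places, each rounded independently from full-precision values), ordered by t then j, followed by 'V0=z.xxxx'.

(0,0): Delta=-0.5124 Bond=102.3159
(1,0): Delta=-1.0000 Bond=149.5248
(1,1): Delta=-0.1133 Bond=29.7842
V0=36.7290

Since d<R<u, set p* = (R−d)/(u−d) = 0.3857; price each node as the discounted p*-expectation of its children.
At expiry t=2: V(2,0)=80.9272, V(2,1)=14.6232, V(2,2)=0.0000
  t=1,j=0: stock 94.7200 → up 136.3968 (V=14.6232), down 70.0928 (V=80.9272). Price 54.8048; hedge Δ=-1.0000, bond B=149.5248.
  t=1,j=1: stock 184.3200 → up 265.4208 (V=0.0000), down 136.3968 (V=14.6232). Price 8.8939; hedge Δ=-0.1133, bond B=29.7842.
  t=0,j=0: stock 128.0000 → up 184.3200 (V=8.8939), down 94.7200 (V=54.8048). Price 36.7290; hedge Δ=-0.5124, bond B=102.3159.
The time-0 hedge costs 36.7290, which is the no-arbitrage price.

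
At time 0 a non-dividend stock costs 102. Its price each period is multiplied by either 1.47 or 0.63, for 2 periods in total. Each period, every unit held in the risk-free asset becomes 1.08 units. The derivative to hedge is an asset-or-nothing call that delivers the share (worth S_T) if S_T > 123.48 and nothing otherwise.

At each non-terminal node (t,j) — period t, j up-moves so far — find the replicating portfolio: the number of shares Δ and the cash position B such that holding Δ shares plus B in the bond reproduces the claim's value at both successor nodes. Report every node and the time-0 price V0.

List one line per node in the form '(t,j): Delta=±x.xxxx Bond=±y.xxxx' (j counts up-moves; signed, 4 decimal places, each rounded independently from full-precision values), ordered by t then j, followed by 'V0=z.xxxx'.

Risk-neutral probability p* = (R−d)/(u−d) = (1.08−0.63)/(1.47−0.63) = 0.5357.
Terminal values V(2,·): V(2,0)=0.0000, V(2,1)=0.0000, V(2,2)=220.4118
(1,0): S=64.2600. Δ = (V_up−V_dn)/(S_up−S_dn) = (0.0000−0.0000)/(94.4622−40.4838) = 0.0000. V = [p*·0.0000 + (1−p*)·0.0000]/1.08 = 0.0000. B = V − Δ·S = 0.0000.
(1,1): S=149.9400. Δ = (V_up−V_dn)/(S_up−S_dn) = (220.4118−0.0000)/(220.4118−94.4622) = 1.7500. V = [p*·220.4118 + (1−p*)·0.0000]/1.08 = 109.3312. B = V − Δ·S = -153.0637.
(0,0): S=102.0000. Δ = (V_up−V_dn)/(S_up−S_dn) = (109.3312−0.0000)/(149.9400−64.2600) = 1.2760. V = [p*·109.3312 + (1−p*)·0.0000]/1.08 = 54.2318. B = V − Δ·S = -75.9245.
Check: Δ(0,0)·S0 + B(0,0) = 54.2318 = V0.

(0,0): Delta=1.2760 Bond=-75.9245
(1,0): Delta=0.0000 Bond=0.0000
(1,1): Delta=1.7500 Bond=-153.0638
V0=54.2318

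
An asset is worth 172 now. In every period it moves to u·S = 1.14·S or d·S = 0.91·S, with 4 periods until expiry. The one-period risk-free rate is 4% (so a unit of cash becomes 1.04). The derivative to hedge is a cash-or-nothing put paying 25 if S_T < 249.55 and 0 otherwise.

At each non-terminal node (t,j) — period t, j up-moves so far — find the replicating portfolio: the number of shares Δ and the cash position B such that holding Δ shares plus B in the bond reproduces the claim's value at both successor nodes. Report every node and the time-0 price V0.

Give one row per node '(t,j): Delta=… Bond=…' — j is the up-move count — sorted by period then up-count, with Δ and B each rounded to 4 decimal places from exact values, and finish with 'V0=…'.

(0,0): Delta=-0.1014 Bond=36.6376
(1,0): Delta=0.0000 Bond=22.2249
(1,1): Delta=-0.1637 Bond=50.3170
(2,0): Delta=0.0000 Bond=23.1139
(2,1): Delta=0.0000 Bond=23.1139
(2,2): Delta=-0.2643 Bond=74.8034
(3,0): Delta=0.0000 Bond=24.0385
(3,1): Delta=0.0000 Bond=24.0385
(3,2): Delta=0.0000 Bond=24.0385
(3,3): Delta=-0.4265 Bond=119.1472
V0=19.1890

No-arbitrage ⇒ martingale measure with p* = (R−d)/(u−d) = 0.5652.
Payoff layer (t=4): V(4,0)=25.0000, V(4,1)=25.0000, V(4,2)=25.0000, V(4,3)=25.0000, V(4,4)=0.0000
  t=3,j=0: stock 129.6142 → up 147.7602 (V=25.0000), down 117.9489 (V=25.0000). Price 24.0385; hedge Δ=0.0000, bond B=24.0385.
  t=3,j=1: stock 162.3738 → up 185.1062 (V=25.0000), down 147.7602 (V=25.0000). Price 24.0385; hedge Δ=0.0000, bond B=24.0385.
  t=3,j=2: stock 203.4134 → up 231.8913 (V=25.0000), down 185.1062 (V=25.0000). Price 24.0385; hedge Δ=0.0000, bond B=24.0385.
  t=3,j=3: stock 254.8256 → up 290.5011 (V=0.0000), down 231.8913 (V=25.0000). Price 10.4515; hedge Δ=-0.4265, bond B=119.1472.
  t=2,j=0: stock 142.4332 → up 162.3738 (V=24.0385), down 129.6142 (V=24.0385). Price 23.1139; hedge Δ=0.0000, bond B=23.1139.
  t=2,j=1: stock 178.4328 → up 203.4134 (V=24.0385), down 162.3738 (V=24.0385). Price 23.1139; hedge Δ=0.0000, bond B=23.1139.
  t=2,j=2: stock 223.5312 → up 254.8256 (V=10.4515), down 203.4134 (V=24.0385). Price 15.7297; hedge Δ=-0.2643, bond B=74.8034.
  t=1,j=0: stock 156.5200 → up 178.4328 (V=23.1139), down 142.4332 (V=23.1139). Price 22.2249; hedge Δ=0.0000, bond B=22.2249.
  t=1,j=1: stock 196.0800 → up 223.5312 (V=15.7297), down 178.4328 (V=23.1139). Price 18.2117; hedge Δ=-0.1637, bond B=50.3170.
  t=0,j=0: stock 172.0000 → up 196.0800 (V=18.2117), down 156.5200 (V=22.2249). Price 19.1890; hedge Δ=-0.1014, bond B=36.6376.
Each (Δ,B) replicates both successor values, so the strategy is self-financing and V0 is arbitrage-free.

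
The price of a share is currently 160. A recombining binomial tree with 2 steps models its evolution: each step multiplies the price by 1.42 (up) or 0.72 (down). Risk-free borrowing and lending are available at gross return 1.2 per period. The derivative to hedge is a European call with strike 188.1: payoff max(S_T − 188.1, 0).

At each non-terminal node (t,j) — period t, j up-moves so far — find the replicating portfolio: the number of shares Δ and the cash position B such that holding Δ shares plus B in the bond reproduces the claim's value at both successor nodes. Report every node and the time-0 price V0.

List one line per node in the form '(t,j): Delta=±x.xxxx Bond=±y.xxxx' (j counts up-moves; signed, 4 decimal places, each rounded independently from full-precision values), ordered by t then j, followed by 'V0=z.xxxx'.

(0,0): Delta=0.6863 Bond=-65.8893
(1,0): Delta=0.0000 Bond=0.0000
(1,1): Delta=0.8459 Bond=-115.3063
V0=43.9262

Under the risk-neutral measure, an up-move has probability p* = (R−d)/(u−d) = 0.6857 and values discount at R = 1.2.
At expiry t=2: V(2,0)=0.0000, V(2,1)=0.0000, V(2,2)=134.5240
Node (1,0) S=115.2000: V=(p*·0.0000+(1−p*)·0.0000)/1.2=0.0000; Δ=(0.0000−0.0000)/(163.5840−82.9440)=0.0000; B=V−Δ·S=0.0000
Node (1,1) S=227.2000: V=(p*·134.5240+(1−p*)·0.0000)/1.2=76.8709; Δ=(134.5240−0.0000)/(322.6240−163.5840)=0.8459; B=V−Δ·S=-115.3063
Node (0,0) S=160.0000: V=(p*·76.8709+(1−p*)·0.0000)/1.2=43.9262; Δ=(76.8709−0.0000)/(227.2000−115.2000)=0.6863; B=V−Δ·S=-65.8893
Each (Δ,B) replicates both successor values, so the strategy is self-financing and V0 is arbitrage-free.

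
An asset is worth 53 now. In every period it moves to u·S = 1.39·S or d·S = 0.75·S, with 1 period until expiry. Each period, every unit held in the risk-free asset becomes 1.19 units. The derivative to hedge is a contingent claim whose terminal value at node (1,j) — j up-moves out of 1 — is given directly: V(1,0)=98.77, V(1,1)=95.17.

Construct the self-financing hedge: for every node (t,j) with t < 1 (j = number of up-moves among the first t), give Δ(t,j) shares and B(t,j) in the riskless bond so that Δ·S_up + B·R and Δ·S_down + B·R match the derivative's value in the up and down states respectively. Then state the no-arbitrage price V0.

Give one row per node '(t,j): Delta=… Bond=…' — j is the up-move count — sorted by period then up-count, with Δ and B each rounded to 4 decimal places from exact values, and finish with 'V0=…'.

Risk-neutral probability p* = (R−d)/(u−d) = (1.19−0.75)/(1.39−0.75) = 0.6875.
At expiry t=1: V(1,0)=98.7700, V(1,1)=95.1700
Node (0,0) S=53.0000: V=(p*·95.1700+(1−p*)·98.7700)/1.19=80.9202; Δ=(95.1700−98.7700)/(73.6700−39.7500)=-0.1061; B=V−Δ·S=86.5452
Each (Δ,B) replicates both successor values, so the strategy is self-financing and V0 is arbitrage-free.

(0,0): Delta=-0.1061 Bond=86.5452
V0=80.9202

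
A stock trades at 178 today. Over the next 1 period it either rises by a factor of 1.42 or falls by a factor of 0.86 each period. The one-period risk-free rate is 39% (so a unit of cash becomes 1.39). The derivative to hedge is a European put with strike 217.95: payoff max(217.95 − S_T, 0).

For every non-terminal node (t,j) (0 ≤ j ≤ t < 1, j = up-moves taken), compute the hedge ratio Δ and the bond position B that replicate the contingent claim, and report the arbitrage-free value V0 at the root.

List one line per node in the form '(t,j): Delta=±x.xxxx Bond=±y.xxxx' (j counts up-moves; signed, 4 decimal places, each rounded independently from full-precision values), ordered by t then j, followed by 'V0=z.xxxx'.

(0,0): Delta=-0.6508 Bond=118.3394
V0=2.5001

Under the risk-neutral measure, an up-move has probability p* = (R−d)/(u−d) = 0.9464 and values discount at R = 1.39.
Payoff layer (t=1): V(1,0)=64.8700, V(1,1)=0.0000
(0,0): S=178.0000. Δ = (V_up−V_dn)/(S_up−S_dn) = (0.0000−64.8700)/(252.7600−153.0800) = -0.6508. V = [p*·0.0000 + (1−p*)·64.8700]/1.39 = 2.5001. B = V − Δ·S = 118.3394.
Self-financing check: at every node Δ·S+B equals the discounted successor values.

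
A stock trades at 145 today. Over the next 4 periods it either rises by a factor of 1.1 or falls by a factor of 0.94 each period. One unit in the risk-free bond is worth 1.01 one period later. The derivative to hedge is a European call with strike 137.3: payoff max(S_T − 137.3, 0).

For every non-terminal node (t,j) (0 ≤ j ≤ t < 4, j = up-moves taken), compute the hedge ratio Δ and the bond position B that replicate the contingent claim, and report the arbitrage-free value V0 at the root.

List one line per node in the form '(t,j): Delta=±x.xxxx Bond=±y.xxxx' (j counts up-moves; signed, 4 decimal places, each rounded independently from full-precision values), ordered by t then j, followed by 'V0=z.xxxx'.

Under the risk-neutral measure, an up-move has probability p* = (R−d)/(u−d) = 0.4375 and values discount at R = 1.01.
At expiry t=4: V(4,0)=0.0000, V(4,1)=0.0000, V(4,2)=17.7276, V(4,3)=44.1153, V(4,4)=74.9945
(3,0): S=120.4347. Δ = (V_up−V_dn)/(S_up−S_dn) = (0.0000−0.0000)/(132.4781−113.2086) = 0.0000. V = [p*·0.0000 + (1−p*)·0.0000]/1.01 = 0.0000. B = V − Δ·S = 0.0000.
(3,1): S=140.9342. Δ = (V_up−V_dn)/(S_up−S_dn) = (17.7276−0.0000)/(155.0276−132.4781) = 0.7862. V = [p*·17.7276 + (1−p*)·0.0000]/1.01 = 7.6790. B = V − Δ·S = -103.1186.
(3,2): S=164.9230. Δ = (V_up−V_dn)/(S_up−S_dn) = (44.1153−17.7276)/(181.4153−155.0276) = 1.0000. V = [p*·44.1153 + (1−p*)·17.7276]/1.01 = 28.9824. B = V − Δ·S = -135.9406.
(3,3): S=192.9950. Δ = (V_up−V_dn)/(S_up−S_dn) = (74.9945−44.1153)/(212.2945−181.4153) = 1.0000. V = [p*·74.9945 + (1−p*)·44.1153]/1.01 = 57.0544. B = V − Δ·S = -135.9406.
(2,0): S=128.1220. Δ = (V_up−V_dn)/(S_up−S_dn) = (7.6790−0.0000)/(140.9342−120.4347) = 0.3746. V = [p*·7.6790 + (1−p*)·0.0000]/1.01 = 3.3263. B = V − Δ·S = -44.6677.
(2,1): S=149.9300. Δ = (V_up−V_dn)/(S_up−S_dn) = (28.9824−7.6790)/(164.9230−140.9342) = 0.8881. V = [p*·28.9824 + (1−p*)·7.6790]/1.01 = 16.8310. B = V − Δ·S = -116.3151.
(2,2): S=175.4500. Δ = (V_up−V_dn)/(S_up−S_dn) = (57.0544−28.9824)/(192.9950−164.9230) = 1.0000. V = [p*·57.0544 + (1−p*)·28.9824]/1.01 = 40.8554. B = V − Δ·S = -134.5946.
(1,0): S=136.3000. Δ = (V_up−V_dn)/(S_up−S_dn) = (16.8310−3.3263)/(149.9300−128.1220) = 0.6193. V = [p*·16.8310 + (1−p*)·3.3263]/1.01 = 9.1432. B = V − Δ·S = -75.2608.
(1,1): S=159.5000. Δ = (V_up−V_dn)/(S_up−S_dn) = (40.8554−16.8310)/(175.4500−149.9300) = 0.9414. V = [p*·40.8554 + (1−p*)·16.8310]/1.01 = 27.0709. B = V − Δ·S = -123.0816.
(0,0): S=145.0000. Δ = (V_up−V_dn)/(S_up−S_dn) = (27.0709−9.1432)/(159.5000−136.3000) = 0.7727. V = [p*·27.0709 + (1−p*)·9.1432]/1.01 = 16.8184. B = V − Δ·S = -95.2301.
Each (Δ,B) replicates both successor values, so the strategy is self-financing and V0 is arbitrage-free.

(0,0): Delta=0.7727 Bond=-95.2301
(1,0): Delta=0.6193 Bond=-75.2608
(1,1): Delta=0.9414 Bond=-123.0816
(2,0): Delta=0.3746 Bond=-44.6677
(2,1): Delta=0.8881 Bond=-116.3151
(2,2): Delta=1.0000 Bond=-134.5946
(3,0): Delta=0.0000 Bond=0.0000
(3,1): Delta=0.7862 Bond=-103.1186
(3,2): Delta=1.0000 Bond=-135.9406
(3,3): Delta=1.0000 Bond=-135.9406
V0=16.8184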